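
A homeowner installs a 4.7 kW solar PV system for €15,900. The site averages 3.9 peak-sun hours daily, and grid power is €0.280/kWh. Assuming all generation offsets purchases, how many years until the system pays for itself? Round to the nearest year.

Daily generation = 4.7 kW × 3.9 h = 18.33 kWh
Annual generation = 18.33 × 365 = 6690.5 kWh
Annual savings = 6690.5 × €0.280 = €1,873.33
Payback = €15,900 / €1,873.33 = 8.49 years

8 years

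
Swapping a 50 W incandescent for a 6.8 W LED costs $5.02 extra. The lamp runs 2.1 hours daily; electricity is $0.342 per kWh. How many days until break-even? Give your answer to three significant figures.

162 days

Power saved = 50 − 6.8 = 43.2 W
Daily energy saved = 43.2 W × 2.1 h = 90.72 Wh = 0.09072 kWh
Daily savings = 0.09072 × $0.342 = $0.0310
Payback = $5.02 / $0.0310 per day = 161.8 days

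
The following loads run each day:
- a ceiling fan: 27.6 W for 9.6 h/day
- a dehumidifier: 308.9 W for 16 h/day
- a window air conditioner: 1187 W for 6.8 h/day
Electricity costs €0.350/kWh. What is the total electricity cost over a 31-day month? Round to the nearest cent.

€144.08

ceiling fan: 27.6 W × 9.6 h × 31 d = 8,214 Wh = 8.214 kWh
dehumidifier: 308.9 W × 16 h × 31 d = 153,214 Wh = 153.2 kWh
window air conditioner: 1187 W × 6.8 h × 31 d = 250,220 Wh = 250.2 kWh
Total energy = 8.214 + 153.2 + 250.2 = 411.6 kWh
Cost = 411.6 kWh × €0.350 = €144.08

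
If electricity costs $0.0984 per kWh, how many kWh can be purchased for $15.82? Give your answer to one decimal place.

$15.82 / $0.0984 per kWh = 160.8 kWh

160.8 kWh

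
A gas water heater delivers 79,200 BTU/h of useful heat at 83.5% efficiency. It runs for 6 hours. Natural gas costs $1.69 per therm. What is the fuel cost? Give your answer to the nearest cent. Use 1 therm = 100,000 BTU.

$9.62

Heat delivered = 79,200 BTU/h × 6 h = 475,200 BTU
Gas input = 475,200 / 0.835 = 569,102 BTU
= 569,102 / 100,000 = 5.691 therm
Cost = 5.691 × $1.69/therm = $9.62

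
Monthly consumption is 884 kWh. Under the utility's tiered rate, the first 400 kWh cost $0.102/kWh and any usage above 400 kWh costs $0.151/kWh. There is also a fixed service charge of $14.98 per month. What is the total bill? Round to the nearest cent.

$128.86

First 400 kWh × $0.102 = $40.80
Remaining 484 kWh × $0.151 = $73.08
Energy charge = $113.88; + service $14.98 = $128.86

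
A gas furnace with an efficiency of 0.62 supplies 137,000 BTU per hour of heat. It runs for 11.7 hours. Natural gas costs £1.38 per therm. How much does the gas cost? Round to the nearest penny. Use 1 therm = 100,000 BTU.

£35.68

Heat delivered = 137,000 BTU/h × 11.7 h = 1,602,900 BTU
Gas input = 1,602,900 / 0.62 = 2,585,323 BTU
= 2,585,323 / 100,000 = 25.85 therm
Cost = 25.85 × £1.38/therm = £35.68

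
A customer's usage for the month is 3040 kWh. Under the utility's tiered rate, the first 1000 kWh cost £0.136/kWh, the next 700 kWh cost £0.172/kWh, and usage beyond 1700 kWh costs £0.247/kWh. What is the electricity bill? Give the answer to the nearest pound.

£587

First 1000 kWh × £0.136 = £136.00
Next 700 kWh × £0.172 = £120.40
Remaining 1340 kWh × £0.247 = £330.98
Total = £587.38 ≈ £587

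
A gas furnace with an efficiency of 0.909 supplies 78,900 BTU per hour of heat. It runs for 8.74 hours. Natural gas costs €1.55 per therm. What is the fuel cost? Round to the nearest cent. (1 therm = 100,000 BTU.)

Heat delivered = 78,900 BTU/h × 8.74 h = 689,586 BTU
Gas input = 689,586 / 0.909 = 758,620 BTU
= 758,620 / 100,000 = 7.586 therm
Cost = 7.586 × €1.55/therm = €11.76

€11.76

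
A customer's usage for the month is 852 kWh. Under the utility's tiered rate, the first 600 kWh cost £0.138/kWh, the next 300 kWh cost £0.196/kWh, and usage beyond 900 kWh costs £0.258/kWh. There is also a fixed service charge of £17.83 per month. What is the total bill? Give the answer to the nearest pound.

£150

First 600 kWh × £0.138 = £82.80
Next 252 kWh × £0.196 = £49.39
Remaining tier: 0 kWh (not reached)
Energy charge = £132.19; + service £17.83 = £150.02 ≈ £150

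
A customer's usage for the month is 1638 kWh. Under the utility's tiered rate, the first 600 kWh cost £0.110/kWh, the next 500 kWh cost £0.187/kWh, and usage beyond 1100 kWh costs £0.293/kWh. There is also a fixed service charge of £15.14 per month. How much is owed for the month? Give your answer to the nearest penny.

£332.27

First 600 kWh × £0.110 = £66.00
Next 500 kWh × £0.187 = £93.50
Remaining 538 kWh × £0.293 = £157.63
Energy charge = £317.13; + service £15.14 = £332.27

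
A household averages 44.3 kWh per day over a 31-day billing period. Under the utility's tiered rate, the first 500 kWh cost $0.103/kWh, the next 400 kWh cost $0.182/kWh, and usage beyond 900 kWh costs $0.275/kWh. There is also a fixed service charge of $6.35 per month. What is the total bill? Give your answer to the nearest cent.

Usage = 44.3 kWh/day × 31 days = 1373.3 kWh
First 500 kWh × $0.103 = $51.50
Next 400 kWh × $0.182 = $72.80
Remaining 473.3 kWh × $0.275 = $130.16
Energy charge = $254.46; + service $6.35 = $260.81

$260.81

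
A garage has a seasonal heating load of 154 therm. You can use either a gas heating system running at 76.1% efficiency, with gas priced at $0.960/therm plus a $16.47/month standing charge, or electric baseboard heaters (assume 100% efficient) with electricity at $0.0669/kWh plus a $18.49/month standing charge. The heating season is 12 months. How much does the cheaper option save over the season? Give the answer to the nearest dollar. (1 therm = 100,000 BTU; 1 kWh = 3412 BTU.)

$132

Heat load = 154 therm × 100,000 = 15,400,000 BTU
Gas: input = 15,400,000 / 0.761 = 20,236,531 BTU = 202.4 therm → 202.4 × $0.960 = $194.27; + 12 × $16.47 standing = $391.91
Electric: 15,400,000 BTU / 3412 = 4,513 kWh → × $0.0669 = $301.95; + 12 × $18.49 standing = $523.83
Difference = |$391.91 − $523.83| = $131.92 ≈ $132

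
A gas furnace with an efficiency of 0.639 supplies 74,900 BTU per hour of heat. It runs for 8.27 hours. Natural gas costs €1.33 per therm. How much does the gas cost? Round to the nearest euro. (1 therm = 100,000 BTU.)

Heat delivered = 74,900 BTU/h × 8.27 h = 619,423 BTU
Gas input = 619,423 / 0.639 = 969,363 BTU
= 969,363 / 100,000 = 9.694 therm
Cost = 9.694 × €1.33/therm = €12.89 ≈ €13

€13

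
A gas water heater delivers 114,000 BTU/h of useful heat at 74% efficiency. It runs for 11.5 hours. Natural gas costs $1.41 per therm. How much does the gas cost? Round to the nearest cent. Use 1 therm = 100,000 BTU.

$24.98

Heat delivered = 114,000 BTU/h × 11.5 h = 1,311,000 BTU
Gas input = 1,311,000 / 0.74 = 1,771,622 BTU
= 1,771,622 / 100,000 = 17.72 therm
Cost = 17.72 × $1.41/therm = $24.98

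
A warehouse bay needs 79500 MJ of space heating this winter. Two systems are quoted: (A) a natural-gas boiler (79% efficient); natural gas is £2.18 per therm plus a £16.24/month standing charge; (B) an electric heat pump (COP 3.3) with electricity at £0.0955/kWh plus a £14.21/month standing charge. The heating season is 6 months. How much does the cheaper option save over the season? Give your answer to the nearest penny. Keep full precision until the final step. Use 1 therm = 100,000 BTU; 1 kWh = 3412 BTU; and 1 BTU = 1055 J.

£1452.47

Heat load = 79500 MJ = 79,500,000,000 J / 1055 = 75,355,450 BTU
Gas: input = 75,355,450 / 0.79 = 95,386,646 BTU = 953.9 therm → 953.9 × £2.18 = £2,079.43; + 6 × £16.24 standing = £2,176.87
Heat pump: 75,355,450 BTU / 3412 = 22,090 kWh heat; / 3.3 = 6,693 kWh in → × £0.0955 = £639.14; + 6 × £14.21 standing = £724.40
Difference = |£2,176.87 − £724.40| = £1,452.47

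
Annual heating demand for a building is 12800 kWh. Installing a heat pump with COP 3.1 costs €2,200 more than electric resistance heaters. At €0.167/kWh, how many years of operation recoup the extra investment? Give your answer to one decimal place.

Resistance: 12800 kWh × €0.167 = €2,137.60/yr
Heat pump: 12800 / 3.1 = 4129 kWh in → × €0.167 = €689.55/yr
Annual savings = €1,448.05
Payback = €2,200 / €1,448.05 = 1.52 years

1.5 years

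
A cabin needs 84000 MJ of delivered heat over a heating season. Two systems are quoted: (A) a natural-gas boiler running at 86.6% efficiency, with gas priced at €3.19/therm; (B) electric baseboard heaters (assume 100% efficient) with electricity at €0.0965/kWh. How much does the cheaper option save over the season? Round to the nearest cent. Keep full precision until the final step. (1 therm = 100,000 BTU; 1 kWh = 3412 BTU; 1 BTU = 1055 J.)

Heat load = 84000 MJ = 84,000,000,000 J / 1055 = 79,620,853 BTU
Gas: input = 79,620,853 / 0.866 = 91,940,939 BTU = 919.4 therm → 919.4 × €3.19 = €2,932.92
Electric: 79,620,853 BTU / 3412 = 23,340 kWh → × €0.0965 = €2,251.88
Difference = |€2,932.92 − €2,251.88| = €681.04

€681.04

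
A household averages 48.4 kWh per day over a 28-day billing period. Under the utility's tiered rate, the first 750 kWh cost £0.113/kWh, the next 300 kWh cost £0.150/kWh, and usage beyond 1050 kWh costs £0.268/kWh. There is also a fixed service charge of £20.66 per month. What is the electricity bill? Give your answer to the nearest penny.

Usage = 48.4 kWh/day × 28 days = 1355.2 kWh
First 750 kWh × £0.113 = £84.75
Next 300 kWh × £0.150 = £45.00
Remaining 305.2 kWh × £0.268 = £81.79
Energy charge = £211.54; + service £20.66 = £232.20

£232.20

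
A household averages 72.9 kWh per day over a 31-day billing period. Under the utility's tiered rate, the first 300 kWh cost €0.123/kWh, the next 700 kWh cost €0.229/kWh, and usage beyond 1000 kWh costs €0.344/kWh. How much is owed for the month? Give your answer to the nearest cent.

Usage = 72.9 kWh/day × 31 days = 2259.9 kWh
First 300 kWh × €0.123 = €36.90
Next 700 kWh × €0.229 = €160.30
Remaining 1259.9 kWh × €0.344 = €433.41
Total = €630.61

€630.61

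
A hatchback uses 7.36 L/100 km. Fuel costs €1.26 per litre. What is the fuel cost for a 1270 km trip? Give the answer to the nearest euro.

Fuel = 7.36 L/100 km × 1270 km / 100 = 93.47 L
Cost = 93.47 L × €1.26/L = €117.77 ≈ €118

€118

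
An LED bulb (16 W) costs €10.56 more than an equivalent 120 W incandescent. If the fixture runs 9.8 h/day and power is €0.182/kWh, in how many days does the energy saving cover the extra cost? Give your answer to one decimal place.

56.9 days

Power saved = 120 − 16 = 104 W
Daily energy saved = 104 W × 9.8 h = 1019 Wh = 1.0192 kWh
Daily savings = 1.0192 × €0.182 = €0.1855
Payback = €10.56 / €0.1855 per day = 56.93 days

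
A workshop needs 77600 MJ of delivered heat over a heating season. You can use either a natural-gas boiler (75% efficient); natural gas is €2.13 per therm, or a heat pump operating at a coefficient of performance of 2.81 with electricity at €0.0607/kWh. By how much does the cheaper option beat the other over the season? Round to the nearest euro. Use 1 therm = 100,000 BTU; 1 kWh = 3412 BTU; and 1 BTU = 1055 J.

€1623

Heat load = 77600 MJ = 77,600,000,000 J / 1055 = 73,554,502 BTU
Gas: input = 73,554,502 / 0.75 = 98,072,670 BTU = 980.7 therm → 980.7 × €2.13 = €2,088.95
Heat pump: 73,554,502 BTU / 3412 = 21,560 kWh heat; / 2.81 = 7,672 kWh in → × €0.0607 = €465.67
Difference = |€2,088.95 − €465.67| = €1,623.27 ≈ €1623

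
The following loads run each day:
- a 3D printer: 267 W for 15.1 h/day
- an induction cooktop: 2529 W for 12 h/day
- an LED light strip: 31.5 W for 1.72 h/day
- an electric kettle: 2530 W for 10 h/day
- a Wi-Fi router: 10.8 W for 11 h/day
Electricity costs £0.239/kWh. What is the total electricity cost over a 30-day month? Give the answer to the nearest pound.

£429

3D printer: 267 W × 15.1 h × 30 d = 120,951 Wh = 121 kWh
induction cooktop: 2529 W × 12 h × 30 d = 910,440 Wh = 910.4 kWh
LED light strip: 31.5 W × 1.72 h × 30 d = 1,625 Wh = 1.625 kWh
electric kettle: 2530 W × 10 h × 30 d = 759,000 Wh = 759 kWh
Wi-Fi router: 10.8 W × 11 h × 30 d = 3,564 Wh = 3.564 kWh
Total energy = 121 + 910.4 + 1.625 + 759 + 3.564 = 1,796 kWh
Cost = 1,796 kWh × £0.239 = £429.14 ≈ £429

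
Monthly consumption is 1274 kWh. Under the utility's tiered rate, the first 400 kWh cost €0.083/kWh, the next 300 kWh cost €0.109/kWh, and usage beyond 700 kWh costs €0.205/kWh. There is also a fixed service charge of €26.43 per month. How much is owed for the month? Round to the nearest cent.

€210.00

First 400 kWh × €0.083 = €33.20
Next 300 kWh × €0.109 = €32.70
Remaining 574 kWh × €0.205 = €117.67
Energy charge = €183.57; + service €26.43 = €210.00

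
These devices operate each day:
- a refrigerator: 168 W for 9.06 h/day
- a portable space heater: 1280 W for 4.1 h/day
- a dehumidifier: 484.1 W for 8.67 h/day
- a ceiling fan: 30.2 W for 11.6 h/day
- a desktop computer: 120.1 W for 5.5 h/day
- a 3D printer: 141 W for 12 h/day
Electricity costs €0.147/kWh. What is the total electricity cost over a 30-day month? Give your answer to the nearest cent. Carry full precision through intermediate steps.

refrigerator: 168 W × 9.06 h × 30 d = 45,662 Wh = 45.66 kWh
portable space heater: 1280 W × 4.1 h × 30 d = 157,440 Wh = 157.4 kWh
dehumidifier: 484.1 W × 8.67 h × 30 d = 125,914 Wh = 125.9 kWh
ceiling fan: 30.2 W × 11.6 h × 30 d = 10,510 Wh = 10.51 kWh
desktop computer: 120.1 W × 5.5 h × 30 d = 19,816 Wh = 19.82 kWh
3D printer: 141 W × 12 h × 30 d = 50,760 Wh = 50.76 kWh
Total energy = 45.66 + 157.4 + 125.9 + 10.51 + 19.82 + 50.76 = 410.1 kWh
Cost = 410.1 kWh × €0.147 = €60.29

€60.29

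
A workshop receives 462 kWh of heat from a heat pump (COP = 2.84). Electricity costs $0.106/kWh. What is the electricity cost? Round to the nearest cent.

$17.24

Electrical input = 462 kWh / 2.84 = 162.7 kWh
Cost = 162.7 × $0.106/kWh = $17.24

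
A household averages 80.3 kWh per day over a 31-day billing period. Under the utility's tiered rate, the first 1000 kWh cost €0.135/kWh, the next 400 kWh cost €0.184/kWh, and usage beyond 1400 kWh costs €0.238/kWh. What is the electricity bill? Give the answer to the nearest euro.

€468

Usage = 80.3 kWh/day × 31 days = 2489.3 kWh
First 1000 kWh × €0.135 = €135.00
Next 400 kWh × €0.184 = €73.60
Remaining 1089.3 kWh × €0.238 = €259.25
Total = €467.85 ≈ €468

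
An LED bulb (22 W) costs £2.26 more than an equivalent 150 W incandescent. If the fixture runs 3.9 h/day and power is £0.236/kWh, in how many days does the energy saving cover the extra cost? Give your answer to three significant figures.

Power saved = 150 − 22 = 128 W
Daily energy saved = 128 W × 3.9 h = 499.2 Wh = 0.4992 kWh
Daily savings = 0.4992 × £0.236 = £0.1178
Payback = £2.26 / £0.1178 per day = 19.18 days

19.2 days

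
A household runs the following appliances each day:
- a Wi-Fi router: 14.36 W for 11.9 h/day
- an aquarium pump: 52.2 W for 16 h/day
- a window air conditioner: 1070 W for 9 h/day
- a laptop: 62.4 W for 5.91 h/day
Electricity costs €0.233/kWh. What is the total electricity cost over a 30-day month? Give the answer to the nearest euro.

€77

Wi-Fi router: 14.36 W × 11.9 h × 30 d = 5,127 Wh = 5.127 kWh
aquarium pump: 52.2 W × 16 h × 30 d = 25,056 Wh = 25.06 kWh
window air conditioner: 1070 W × 9 h × 30 d = 288,900 Wh = 288.9 kWh
laptop: 62.4 W × 5.91 h × 30 d = 11,064 Wh = 11.06 kWh
Total energy = 5.127 + 25.06 + 288.9 + 11.06 = 330.1 kWh
Cost = 330.1 kWh × €0.233 = €76.92 ≈ €77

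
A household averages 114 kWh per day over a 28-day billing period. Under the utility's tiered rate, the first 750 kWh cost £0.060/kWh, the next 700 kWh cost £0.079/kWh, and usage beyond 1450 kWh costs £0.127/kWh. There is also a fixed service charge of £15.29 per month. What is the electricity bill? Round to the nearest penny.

£336.82

Usage = 114 kWh/day × 28 days = 3192 kWh
First 750 kWh × £0.060 = £45.00
Next 700 kWh × £0.079 = £55.30
Remaining 1742 kWh × £0.127 = £221.23
Energy charge = £321.53; + service £15.29 = £336.82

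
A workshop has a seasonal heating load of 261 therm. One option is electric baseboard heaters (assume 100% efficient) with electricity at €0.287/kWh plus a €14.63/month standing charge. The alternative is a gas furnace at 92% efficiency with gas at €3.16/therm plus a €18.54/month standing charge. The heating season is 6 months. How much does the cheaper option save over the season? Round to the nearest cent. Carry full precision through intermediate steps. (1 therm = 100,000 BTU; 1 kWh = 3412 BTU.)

Heat load = 261 therm × 100,000 = 26,100,000 BTU
Gas: input = 26,100,000 / 0.92 = 28,369,565 BTU = 283.7 therm → 283.7 × €3.16 = €896.48; + 6 × €18.54 standing = €1,007.72
Electric: 26,100,000 BTU / 3412 = 7,649 kWh → × €0.287 = €2,195.40; + 6 × €14.63 standing = €2,283.18
Difference = |€1,007.72 − €2,283.18| = €1,275.46

€1275.46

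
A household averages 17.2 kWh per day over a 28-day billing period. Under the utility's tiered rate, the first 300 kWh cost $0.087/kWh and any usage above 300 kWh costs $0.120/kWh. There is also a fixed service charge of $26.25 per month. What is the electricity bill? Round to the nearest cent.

Usage = 17.2 kWh/day × 28 days = 481.6 kWh
First 300 kWh × $0.087 = $26.10
Remaining 181.6 kWh × $0.120 = $21.79
Energy charge = $47.89; + service $26.25 = $74.14

$74.14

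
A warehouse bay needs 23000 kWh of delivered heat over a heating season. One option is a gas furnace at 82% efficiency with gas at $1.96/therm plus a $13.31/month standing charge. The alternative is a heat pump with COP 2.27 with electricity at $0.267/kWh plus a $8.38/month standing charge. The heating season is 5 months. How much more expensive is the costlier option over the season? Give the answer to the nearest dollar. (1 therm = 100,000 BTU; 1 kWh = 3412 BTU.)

$805

Heat load = 23000 kWh × 3412 = 78,476,000 BTU
Gas: input = 78,476,000 / 0.82 = 95,702,439 BTU = 957 therm → 957 × $1.96 = $1,875.77; + 5 × $13.31 standing = $1,942.32
Heat pump: 78,476,000 BTU / 3412 = 23,000 kWh heat; / 2.27 = 10,130 kWh in → × $0.267 = $2,705.29; + 5 × $8.38 standing = $2,747.19
Difference = |$1,942.32 − $2,747.19| = $804.87 ≈ $805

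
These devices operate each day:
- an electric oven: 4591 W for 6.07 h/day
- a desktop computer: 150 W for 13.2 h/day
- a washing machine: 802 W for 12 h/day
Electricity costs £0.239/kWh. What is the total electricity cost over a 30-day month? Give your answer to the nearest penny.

electric oven: 4591 W × 6.07 h × 30 d = 836,021 Wh = 836 kWh
desktop computer: 150 W × 13.2 h × 30 d = 59,400 Wh = 59.4 kWh
washing machine: 802 W × 12 h × 30 d = 288,720 Wh = 288.7 kWh
Total energy = 836 + 59.4 + 288.7 = 1,184 kWh
Cost = 1,184 kWh × £0.239 = £283.01

£283.01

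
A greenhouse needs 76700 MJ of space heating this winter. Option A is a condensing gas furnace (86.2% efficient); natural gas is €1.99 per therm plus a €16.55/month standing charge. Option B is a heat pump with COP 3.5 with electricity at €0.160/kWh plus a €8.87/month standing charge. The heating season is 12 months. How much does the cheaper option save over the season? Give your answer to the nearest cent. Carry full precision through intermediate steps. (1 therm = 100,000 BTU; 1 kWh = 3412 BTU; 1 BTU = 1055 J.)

€796.47

Heat load = 76700 MJ = 76,700,000,000 J / 1055 = 72,701,422 BTU
Gas: input = 72,701,422 / 0.862 = 84,340,397 BTU = 843.4 therm → 843.4 × €1.99 = €1,678.37; + 12 × €16.55 standing = €1,876.97
Heat pump: 72,701,422 BTU / 3412 = 21,310 kWh heat; / 3.5 = 6,088 kWh in → × €0.160 = €974.06; + 12 × €8.87 standing = €1,080.50
Difference = |€1,876.97 − €1,080.50| = €796.47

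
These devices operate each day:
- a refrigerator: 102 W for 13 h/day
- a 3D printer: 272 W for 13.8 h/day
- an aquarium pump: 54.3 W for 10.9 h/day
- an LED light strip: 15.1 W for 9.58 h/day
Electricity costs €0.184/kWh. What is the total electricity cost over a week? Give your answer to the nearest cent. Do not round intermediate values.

refrigerator: 102 W × 13 h × 7 d = 9,282 Wh = 9.282 kWh
3D printer: 272 W × 13.8 h × 7 d = 26,275 Wh = 26.28 kWh
aquarium pump: 54.3 W × 10.9 h × 7 d = 4,143 Wh = 4.143 kWh
LED light strip: 15.1 W × 9.58 h × 7 d = 1,013 Wh = 1.013 kWh
Total energy = 9.282 + 26.28 + 4.143 + 1.013 = 40.71 kWh
Cost = 40.71 kWh × €0.184 = €7.49

€7.49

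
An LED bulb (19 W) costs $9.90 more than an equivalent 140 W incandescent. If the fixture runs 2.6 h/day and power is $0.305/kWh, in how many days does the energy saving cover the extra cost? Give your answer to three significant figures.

103 days

Power saved = 140 − 19 = 121 W
Daily energy saved = 121 W × 2.6 h = 314.6 Wh = 0.3146 kWh
Daily savings = 0.3146 × $0.305 = $0.0960
Payback = $9.90 / $0.0960 per day = 103.2 days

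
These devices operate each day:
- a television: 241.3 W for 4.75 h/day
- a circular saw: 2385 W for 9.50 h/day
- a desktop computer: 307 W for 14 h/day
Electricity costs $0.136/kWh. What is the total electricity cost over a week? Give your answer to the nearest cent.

$26.75

television: 241.3 W × 4.75 h × 7 d = 8,023 Wh = 8.023 kWh
circular saw: 2385 W × 9.50 h × 7 d = 158,602 Wh = 158.6 kWh
desktop computer: 307 W × 14 h × 7 d = 30,086 Wh = 30.09 kWh
Total energy = 8.023 + 158.6 + 30.09 = 196.7 kWh
Cost = 196.7 kWh × $0.136 = $26.75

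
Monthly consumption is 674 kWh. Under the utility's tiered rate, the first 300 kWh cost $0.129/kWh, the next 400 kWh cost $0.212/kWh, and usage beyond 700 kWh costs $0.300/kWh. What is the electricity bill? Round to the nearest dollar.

$118

First 300 kWh × $0.129 = $38.70
Next 374 kWh × $0.212 = $79.29
Remaining tier: 0 kWh (not reached)
Total = $117.99 ≈ $118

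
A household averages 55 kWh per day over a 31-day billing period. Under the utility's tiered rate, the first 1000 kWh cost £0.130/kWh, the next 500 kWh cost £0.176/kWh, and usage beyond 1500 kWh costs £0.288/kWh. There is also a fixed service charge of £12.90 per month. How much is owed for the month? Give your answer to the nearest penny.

£289.94

Usage = 55 kWh/day × 31 days = 1705 kWh
First 1000 kWh × £0.130 = £130.00
Next 500 kWh × £0.176 = £88.00
Remaining 205 kWh × £0.288 = £59.04
Energy charge = £277.04; + service £12.90 = £289.94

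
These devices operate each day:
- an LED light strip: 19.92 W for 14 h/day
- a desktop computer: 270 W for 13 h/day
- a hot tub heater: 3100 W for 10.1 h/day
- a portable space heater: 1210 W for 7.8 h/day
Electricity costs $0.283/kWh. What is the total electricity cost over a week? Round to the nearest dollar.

LED light strip: 19.92 W × 14 h × 7 d = 1,952 Wh = 1.952 kWh
desktop computer: 270 W × 13 h × 7 d = 24,570 Wh = 24.57 kWh
hot tub heater: 3100 W × 10.1 h × 7 d = 219,170 Wh = 219.2 kWh
portable space heater: 1210 W × 7.8 h × 7 d = 66,066 Wh = 66.07 kWh
Total energy = 1.952 + 24.57 + 219.2 + 66.07 = 311.8 kWh
Cost = 311.8 kWh × $0.283 = $88.23 ≈ $88

$88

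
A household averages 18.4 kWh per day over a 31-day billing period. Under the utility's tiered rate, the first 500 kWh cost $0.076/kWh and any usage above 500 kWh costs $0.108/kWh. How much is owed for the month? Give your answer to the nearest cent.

Usage = 18.4 kWh/day × 31 days = 570.4 kWh
First 500 kWh × $0.076 = $38.00
Remaining 70.4 kWh × $0.108 = $7.60
Total = $45.60

$45.60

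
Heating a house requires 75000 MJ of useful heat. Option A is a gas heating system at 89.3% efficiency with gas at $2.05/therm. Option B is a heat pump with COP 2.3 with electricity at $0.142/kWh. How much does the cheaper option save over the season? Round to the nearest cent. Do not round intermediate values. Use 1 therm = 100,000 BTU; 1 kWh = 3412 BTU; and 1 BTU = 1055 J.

$345.61

Heat load = 75000 MJ = 75,000,000,000 J / 1055 = 71,090,047 BTU
Gas: input = 71,090,047 / 0.893 = 79,608,116 BTU = 796.1 therm → 796.1 × $2.05 = $1,631.97
Heat pump: 71,090,047 BTU / 3412 = 20,840 kWh heat; / 2.3 = 9,059 kWh in → × $0.142 = $1,286.35
Difference = |$1,631.97 − $1,286.35| = $345.61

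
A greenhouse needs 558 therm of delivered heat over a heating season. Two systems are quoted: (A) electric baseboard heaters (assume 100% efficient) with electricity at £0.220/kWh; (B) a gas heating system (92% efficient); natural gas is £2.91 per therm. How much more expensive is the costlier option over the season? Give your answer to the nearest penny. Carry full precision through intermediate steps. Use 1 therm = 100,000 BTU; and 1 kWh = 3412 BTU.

Heat load = 558 therm × 100,000 = 55,800,000 BTU
Gas: input = 55,800,000 / 0.92 = 60,652,174 BTU = 606.5 therm → 606.5 × £2.91 = £1,764.98
Electric: 55,800,000 BTU / 3412 = 16,350 kWh → × £0.220 = £3,597.89
Difference = |£1,764.98 − £3,597.89| = £1,832.91

£1832.91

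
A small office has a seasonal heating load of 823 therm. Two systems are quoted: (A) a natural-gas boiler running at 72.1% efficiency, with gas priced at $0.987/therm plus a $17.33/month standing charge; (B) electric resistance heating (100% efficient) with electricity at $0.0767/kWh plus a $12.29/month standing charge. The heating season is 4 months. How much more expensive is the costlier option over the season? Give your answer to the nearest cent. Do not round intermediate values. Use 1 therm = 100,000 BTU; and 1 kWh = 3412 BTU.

$703.27

Heat load = 823 therm × 100,000 = 82,300,000 BTU
Gas: input = 82,300,000 / 0.721 = 114,147,018 BTU = 1,141 therm → 1,141 × $0.987 = $1,126.63; + 4 × $17.33 standing = $1,195.95
Electric: 82,300,000 BTU / 3412 = 24,120 kWh → × $0.0767 = $1,850.06; + 4 × $12.29 standing = $1,899.22
Difference = |$1,195.95 − $1,899.22| = $703.27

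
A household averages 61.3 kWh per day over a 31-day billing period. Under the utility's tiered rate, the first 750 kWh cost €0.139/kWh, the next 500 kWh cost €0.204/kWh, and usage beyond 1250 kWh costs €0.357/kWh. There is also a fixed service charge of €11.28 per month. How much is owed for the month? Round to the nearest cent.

€449.69

Usage = 61.3 kWh/day × 31 days = 1900.3 kWh
First 750 kWh × €0.139 = €104.25
Next 500 kWh × €0.204 = €102.00
Remaining 650.3 kWh × €0.357 = €232.16
Energy charge = €438.41; + service €11.28 = €449.69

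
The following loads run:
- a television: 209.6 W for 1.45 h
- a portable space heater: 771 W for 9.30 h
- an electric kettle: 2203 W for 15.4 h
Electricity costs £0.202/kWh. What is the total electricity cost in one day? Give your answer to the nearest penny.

television: 209.6 W × 1.45 h = 304 Wh = 0.3039 kWh
portable space heater: 771 W × 9.30 h = 7,170 Wh = 7.17 kWh
electric kettle: 2203 W × 15.4 h = 33,926 Wh = 33.93 kWh
Total energy = 0.3039 + 7.17 + 33.93 = 41.4 kWh
Cost = 41.4 kWh × £0.202 = £8.36

£8.36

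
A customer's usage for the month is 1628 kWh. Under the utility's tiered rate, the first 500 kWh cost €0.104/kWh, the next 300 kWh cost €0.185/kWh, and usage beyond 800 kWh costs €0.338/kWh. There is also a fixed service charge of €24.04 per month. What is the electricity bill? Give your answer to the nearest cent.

First 500 kWh × €0.104 = €52.00
Next 300 kWh × €0.185 = €55.50
Remaining 828 kWh × €0.338 = €279.86
Energy charge = €387.36; + service €24.04 = €411.40

€411.40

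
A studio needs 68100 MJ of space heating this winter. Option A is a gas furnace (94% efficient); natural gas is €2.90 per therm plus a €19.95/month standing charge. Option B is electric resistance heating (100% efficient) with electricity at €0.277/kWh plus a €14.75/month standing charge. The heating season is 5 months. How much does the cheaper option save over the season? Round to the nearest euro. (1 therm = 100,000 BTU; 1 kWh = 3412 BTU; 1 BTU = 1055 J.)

Heat load = 68100 MJ = 68,100,000,000 J / 1055 = 64,549,763 BTU
Gas: input = 64,549,763 / 0.94 = 68,669,961 BTU = 686.7 therm → 686.7 × €2.90 = €1,991.43; + 5 × €19.95 standing = €2,091.18
Electric: 64,549,763 BTU / 3412 = 18,920 kWh → × €0.277 = €5,240.41; + 5 × €14.75 standing = €5,314.16
Difference = |€2,091.18 − €5,314.16| = €3,222.98 ≈ €3223

€3223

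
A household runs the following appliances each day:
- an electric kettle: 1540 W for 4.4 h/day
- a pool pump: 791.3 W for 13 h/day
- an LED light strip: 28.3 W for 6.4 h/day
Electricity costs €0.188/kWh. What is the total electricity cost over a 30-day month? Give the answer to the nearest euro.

€97

electric kettle: 1540 W × 4.4 h × 30 d = 203,280 Wh = 203.3 kWh
pool pump: 791.3 W × 13 h × 30 d = 308,607 Wh = 308.6 kWh
LED light strip: 28.3 W × 6.4 h × 30 d = 5,434 Wh = 5.434 kWh
Total energy = 203.3 + 308.6 + 5.434 = 517.3 kWh
Cost = 517.3 kWh × €0.188 = €97.26 ≈ €97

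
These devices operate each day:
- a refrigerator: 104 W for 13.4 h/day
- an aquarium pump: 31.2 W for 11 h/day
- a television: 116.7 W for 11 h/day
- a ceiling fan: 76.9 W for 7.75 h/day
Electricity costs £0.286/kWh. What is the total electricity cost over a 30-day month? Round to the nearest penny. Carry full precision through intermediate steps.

£31.03

refrigerator: 104 W × 13.4 h × 30 d = 41,808 Wh = 41.81 kWh
aquarium pump: 31.2 W × 11 h × 30 d = 10,296 Wh = 10.3 kWh
television: 116.7 W × 11 h × 30 d = 38,511 Wh = 38.51 kWh
ceiling fan: 76.9 W × 7.75 h × 30 d = 17,879 Wh = 17.88 kWh
Total energy = 41.81 + 10.3 + 38.51 + 17.88 = 108.5 kWh
Cost = 108.5 kWh × £0.286 = £31.03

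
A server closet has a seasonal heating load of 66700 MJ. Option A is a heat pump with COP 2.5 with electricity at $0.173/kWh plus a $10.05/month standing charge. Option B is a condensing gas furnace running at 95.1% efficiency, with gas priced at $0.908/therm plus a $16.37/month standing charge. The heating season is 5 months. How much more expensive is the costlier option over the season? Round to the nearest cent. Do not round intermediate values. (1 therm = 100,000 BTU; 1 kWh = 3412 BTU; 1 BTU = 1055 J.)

Heat load = 66700 MJ = 66,700,000,000 J / 1055 = 63,222,749 BTU
Gas: input = 63,222,749 / 0.951 = 66,480,283 BTU = 664.8 therm → 664.8 × $0.908 = $603.64; + 5 × $16.37 standing = $685.49
Heat pump: 63,222,749 BTU / 3412 = 18,530 kWh heat; / 2.5 = 7,412 kWh in → × $0.173 = $1,282.24; + 5 × $10.05 standing = $1,332.49
Difference = |$685.49 − $1,332.49| = $647.00

$647.00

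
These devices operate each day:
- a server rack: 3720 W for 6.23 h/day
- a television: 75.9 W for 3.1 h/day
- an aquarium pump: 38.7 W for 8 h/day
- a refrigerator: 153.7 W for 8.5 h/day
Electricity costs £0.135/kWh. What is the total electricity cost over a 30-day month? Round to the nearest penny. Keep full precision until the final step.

server rack: 3720 W × 6.23 h × 30 d = 695,268 Wh = 695.3 kWh
television: 75.9 W × 3.1 h × 30 d = 7,059 Wh = 7.059 kWh
aquarium pump: 38.7 W × 8 h × 30 d = 9,288 Wh = 9.288 kWh
refrigerator: 153.7 W × 8.5 h × 30 d = 39,193 Wh = 39.19 kWh
Total energy = 695.3 + 7.059 + 9.288 + 39.19 = 750.8 kWh
Cost = 750.8 kWh × £0.135 = £101.36

£101.36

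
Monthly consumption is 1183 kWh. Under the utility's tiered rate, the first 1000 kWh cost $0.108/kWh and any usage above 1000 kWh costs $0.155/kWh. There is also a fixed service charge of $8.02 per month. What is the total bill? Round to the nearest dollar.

$144

First 1000 kWh × $0.108 = $108.00
Remaining 183 kWh × $0.155 = $28.36
Energy charge = $136.37; + service $8.02 = $144.39 ≈ $144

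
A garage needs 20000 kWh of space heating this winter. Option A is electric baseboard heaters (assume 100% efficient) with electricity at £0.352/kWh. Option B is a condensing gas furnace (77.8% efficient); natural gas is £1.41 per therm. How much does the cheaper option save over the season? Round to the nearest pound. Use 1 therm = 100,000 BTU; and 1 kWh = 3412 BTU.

Heat load = 20000 kWh × 3412 = 68,240,000 BTU
Gas: input = 68,240,000 / 0.778 = 87,712,082 BTU = 877.1 therm → 877.1 × £1.41 = £1,236.74
Electric: 68,240,000 BTU / 3412 = 20,000 kWh → × £0.352 = £7,040.00
Difference = |£1,236.74 − £7,040.00| = £5,803.26 ≈ £5803

£5803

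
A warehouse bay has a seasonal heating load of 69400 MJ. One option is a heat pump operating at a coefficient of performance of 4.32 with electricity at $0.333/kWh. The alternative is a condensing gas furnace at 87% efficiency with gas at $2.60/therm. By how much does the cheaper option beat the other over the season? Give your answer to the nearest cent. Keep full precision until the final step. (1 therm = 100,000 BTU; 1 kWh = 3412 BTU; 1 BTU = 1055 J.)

$479.76

Heat load = 69400 MJ = 69,400,000,000 J / 1055 = 65,781,991 BTU
Gas: input = 65,781,991 / 0.87 = 75,611,483 BTU = 756.1 therm → 756.1 × $2.60 = $1,965.90
Heat pump: 65,781,991 BTU / 3412 = 19,280 kWh heat; / 4.32 = 4,463 kWh in → × $0.333 = $1,486.14
Difference = |$1,965.90 − $1,486.14| = $479.76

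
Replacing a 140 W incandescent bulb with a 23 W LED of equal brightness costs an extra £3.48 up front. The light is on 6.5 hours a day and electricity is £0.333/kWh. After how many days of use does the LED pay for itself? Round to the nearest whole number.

14 days

Power saved = 140 − 23 = 117 W
Daily energy saved = 117 W × 6.5 h = 760.5 Wh = 0.7605 kWh
Daily savings = 0.7605 × £0.333 = £0.2532
Payback = £3.48 / £0.2532 per day = 13.74 days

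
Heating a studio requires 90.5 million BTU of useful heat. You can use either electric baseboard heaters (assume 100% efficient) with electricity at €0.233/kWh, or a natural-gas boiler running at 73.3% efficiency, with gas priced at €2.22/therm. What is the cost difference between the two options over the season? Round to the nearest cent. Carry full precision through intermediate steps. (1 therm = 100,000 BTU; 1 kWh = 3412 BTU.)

€3439.17

Heat load = 90.5 × 10⁶ BTU = 90,500,000 BTU
Gas: input = 90,500,000 / 0.733 = 123,465,211 BTU = 1,235 therm → 1,235 × €2.22 = €2,740.93
Electric: 90,500,000 BTU / 3412 = 26,520 kWh → × €0.233 = €6,180.10
Difference = |€2,740.93 − €6,180.10| = €3,439.17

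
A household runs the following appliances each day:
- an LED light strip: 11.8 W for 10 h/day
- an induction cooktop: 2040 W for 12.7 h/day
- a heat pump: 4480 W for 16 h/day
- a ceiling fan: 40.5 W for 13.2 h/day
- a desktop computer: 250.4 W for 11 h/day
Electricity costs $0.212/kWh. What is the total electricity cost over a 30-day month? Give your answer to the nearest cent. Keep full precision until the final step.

LED light strip: 11.8 W × 10 h × 30 d = 3,540 Wh = 3.54 kWh
induction cooktop: 2040 W × 12.7 h × 30 d = 777,240 Wh = 777.2 kWh
heat pump: 4480 W × 16 h × 30 d = 2,150,400 Wh = 2,150 kWh
ceiling fan: 40.5 W × 13.2 h × 30 d = 16,038 Wh = 16.04 kWh
desktop computer: 250.4 W × 11 h × 30 d = 82,632 Wh = 82.63 kWh
Total energy = 3.54 + 777.2 + 2,150 + 16.04 + 82.63 = 3,030 kWh
Cost = 3,030 kWh × $0.212 = $642.33

$642.33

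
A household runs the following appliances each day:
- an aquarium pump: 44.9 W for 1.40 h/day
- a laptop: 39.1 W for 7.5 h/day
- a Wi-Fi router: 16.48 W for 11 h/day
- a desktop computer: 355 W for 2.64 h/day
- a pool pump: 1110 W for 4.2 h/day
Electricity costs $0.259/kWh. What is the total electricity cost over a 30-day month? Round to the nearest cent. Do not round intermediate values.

aquarium pump: 44.9 W × 1.40 h × 30 d = 1,886 Wh = 1.886 kWh
laptop: 39.1 W × 7.5 h × 30 d = 8,798 Wh = 8.797 kWh
Wi-Fi router: 16.48 W × 11 h × 30 d = 5,438 Wh = 5.438 kWh
desktop computer: 355 W × 2.64 h × 30 d = 28,116 Wh = 28.12 kWh
pool pump: 1110 W × 4.2 h × 30 d = 139,860 Wh = 139.9 kWh
Total energy = 1.886 + 8.797 + 5.438 + 28.12 + 139.9 = 184.1 kWh
Cost = 184.1 kWh × $0.259 = $47.68

$47.68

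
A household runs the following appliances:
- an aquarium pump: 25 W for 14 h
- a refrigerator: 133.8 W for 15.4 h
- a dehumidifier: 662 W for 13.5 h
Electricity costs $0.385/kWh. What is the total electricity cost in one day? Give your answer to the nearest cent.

aquarium pump: 25 W × 14 h = 350 Wh = 0.35 kWh
refrigerator: 133.8 W × 15.4 h = 2,061 Wh = 2.061 kWh
dehumidifier: 662 W × 13.5 h = 8,937 Wh = 8.937 kWh
Total energy = 0.35 + 2.061 + 8.937 = 11.35 kWh
Cost = 11.35 kWh × $0.385 = $4.37

$4.37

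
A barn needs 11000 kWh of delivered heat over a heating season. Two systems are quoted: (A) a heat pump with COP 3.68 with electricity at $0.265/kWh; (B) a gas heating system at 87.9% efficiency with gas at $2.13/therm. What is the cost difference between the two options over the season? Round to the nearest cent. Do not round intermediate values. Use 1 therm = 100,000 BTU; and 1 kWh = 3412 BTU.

$117.36

Heat load = 11000 kWh × 3412 = 37,532,000 BTU
Gas: input = 37,532,000 / 0.879 = 42,698,521 BTU = 427 therm → 427 × $2.13 = $909.48
Heat pump: 37,532,000 BTU / 3412 = 11,000 kWh heat; / 3.68 = 2,989 kWh in → × $0.265 = $792.12
Difference = |$909.48 − $792.12| = $117.36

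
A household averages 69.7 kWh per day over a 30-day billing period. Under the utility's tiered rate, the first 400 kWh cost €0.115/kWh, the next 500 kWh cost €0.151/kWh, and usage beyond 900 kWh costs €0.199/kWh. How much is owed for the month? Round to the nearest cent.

Usage = 69.7 kWh/day × 30 days = 2091 kWh
First 400 kWh × €0.115 = €46.00
Next 500 kWh × €0.151 = €75.50
Remaining 1191 kWh × €0.199 = €237.01
Total = €358.51

€358.51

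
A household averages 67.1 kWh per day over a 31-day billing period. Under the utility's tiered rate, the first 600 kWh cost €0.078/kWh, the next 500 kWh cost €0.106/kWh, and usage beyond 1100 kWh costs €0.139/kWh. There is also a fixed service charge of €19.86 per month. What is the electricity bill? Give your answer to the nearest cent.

Usage = 67.1 kWh/day × 31 days = 2080.1 kWh
First 600 kWh × €0.078 = €46.80
Next 500 kWh × €0.106 = €53.00
Remaining 980.1 kWh × €0.139 = €136.23
Energy charge = €236.03; + service €19.86 = €255.89

€255.89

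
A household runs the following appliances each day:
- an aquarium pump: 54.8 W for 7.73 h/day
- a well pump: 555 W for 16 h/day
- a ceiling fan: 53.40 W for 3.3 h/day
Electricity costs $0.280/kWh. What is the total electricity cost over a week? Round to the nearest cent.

aquarium pump: 54.8 W × 7.73 h × 7 d = 2,965 Wh = 2.965 kWh
well pump: 555 W × 16 h × 7 d = 62,160 Wh = 62.16 kWh
ceiling fan: 53.40 W × 3.3 h × 7 d = 1,234 Wh = 1.234 kWh
Total energy = 2.965 + 62.16 + 1.234 = 66.36 kWh
Cost = 66.36 kWh × $0.280 = $18.58

$18.58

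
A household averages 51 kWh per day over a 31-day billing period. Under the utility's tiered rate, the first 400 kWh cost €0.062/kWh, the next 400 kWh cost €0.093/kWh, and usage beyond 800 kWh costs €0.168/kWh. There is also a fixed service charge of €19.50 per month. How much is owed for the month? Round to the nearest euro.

Usage = 51 kWh/day × 31 days = 1581 kWh
First 400 kWh × €0.062 = €24.80
Next 400 kWh × €0.093 = €37.20
Remaining 781 kWh × €0.168 = €131.21
Energy charge = €193.21; + service €19.50 = €212.71 ≈ €213

€213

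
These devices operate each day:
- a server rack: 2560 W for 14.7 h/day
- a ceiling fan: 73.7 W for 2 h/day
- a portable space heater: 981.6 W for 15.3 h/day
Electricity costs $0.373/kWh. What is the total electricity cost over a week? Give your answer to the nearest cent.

$137.86

server rack: 2560 W × 14.7 h × 7 d = 263,424 Wh = 263.4 kWh
ceiling fan: 73.7 W × 2 h × 7 d = 1,032 Wh = 1.032 kWh
portable space heater: 981.6 W × 15.3 h × 7 d = 105,129 Wh = 105.1 kWh
Total energy = 263.4 + 1.032 + 105.1 = 369.6 kWh
Cost = 369.6 kWh × $0.373 = $137.86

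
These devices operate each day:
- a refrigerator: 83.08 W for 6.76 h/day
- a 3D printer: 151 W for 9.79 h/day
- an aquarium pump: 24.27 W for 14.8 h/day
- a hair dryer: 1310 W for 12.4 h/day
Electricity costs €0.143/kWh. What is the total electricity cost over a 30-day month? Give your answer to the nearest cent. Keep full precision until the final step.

€79.98

refrigerator: 83.08 W × 6.76 h × 30 d = 16,849 Wh = 16.85 kWh
3D printer: 151 W × 9.79 h × 30 d = 44,349 Wh = 44.35 kWh
aquarium pump: 24.27 W × 14.8 h × 30 d = 10,776 Wh = 10.78 kWh
hair dryer: 1310 W × 12.4 h × 30 d = 487,320 Wh = 487.3 kWh
Total energy = 16.85 + 44.35 + 10.78 + 487.3 = 559.3 kWh
Cost = 559.3 kWh × €0.143 = €79.98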